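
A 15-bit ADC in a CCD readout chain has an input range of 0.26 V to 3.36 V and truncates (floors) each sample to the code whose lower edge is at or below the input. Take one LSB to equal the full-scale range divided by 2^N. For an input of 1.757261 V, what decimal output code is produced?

Full-scale range = 3.36 V − (0.26 V) = 3.1 V. LSB = 3.1 V / 2^15 ≈ 94.60 µV.
V_in − V_min = 1.757261 − (0.26) = 1.497261 V.
Divide by LSB: 1.497261 × 32768/3.1 = 15826.5318.
Truncating gives code 15826.

15826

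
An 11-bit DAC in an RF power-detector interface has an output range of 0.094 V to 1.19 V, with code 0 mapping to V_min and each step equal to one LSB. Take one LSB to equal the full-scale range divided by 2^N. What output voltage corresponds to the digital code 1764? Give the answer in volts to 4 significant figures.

1.038 V

Span: 1.19 V − (0.094 V) = 1.096 V. LSB = 1.096 V / 2^11.
Output = V_min + (1764/2048) × range = 0.094 + 0.861328 × 1.096 V
      = 0.094 + 0.944016 = 1.03802 V.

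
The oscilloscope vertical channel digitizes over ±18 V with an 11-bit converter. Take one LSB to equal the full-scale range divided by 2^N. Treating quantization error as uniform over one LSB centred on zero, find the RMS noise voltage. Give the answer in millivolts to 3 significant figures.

Range = 18 − (-18) = 36 V.
Step size = 36/2048 V = 17.578 mV.
RMS of a uniform error over width LSB is LSB/√12 = 5.07 mV.

5.07 mV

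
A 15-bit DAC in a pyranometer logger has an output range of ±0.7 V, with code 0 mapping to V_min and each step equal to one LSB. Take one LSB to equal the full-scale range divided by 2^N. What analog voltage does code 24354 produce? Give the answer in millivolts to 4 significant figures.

The full-scale span is 0.7 − (-0.7) = 1.4 V. LSB = 1.4 V / 2^15.
V_out = -0.7 + 24354 × (1.4/32768) V
      = -0.7 V + 1.04052 V = 0.340515 V.

340.5 mV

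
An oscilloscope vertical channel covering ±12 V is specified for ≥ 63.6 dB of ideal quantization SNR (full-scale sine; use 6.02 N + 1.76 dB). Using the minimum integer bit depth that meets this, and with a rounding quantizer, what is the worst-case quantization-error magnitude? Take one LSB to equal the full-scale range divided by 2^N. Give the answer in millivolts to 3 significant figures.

Range = 12 − (-12) = 24 V.
Solving 6.02 N ≥ 63.6 − 1.76: N ≥ 10.272. Round up → N = 11.
One LSB is 24 V / 2048 = 11.719 mV.
|e|_max = LSB/2 = 5.86 mV.

5.86 mV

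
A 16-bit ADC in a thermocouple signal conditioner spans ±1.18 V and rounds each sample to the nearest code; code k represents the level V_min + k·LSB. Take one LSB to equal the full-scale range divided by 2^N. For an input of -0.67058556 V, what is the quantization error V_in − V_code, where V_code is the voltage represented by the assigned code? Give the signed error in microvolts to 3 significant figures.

+6.48 µV

Range = 1.18 − (-1.18) = 2.36 V. LSB = 2.36 V / 2^16 ≈ 36.01 µV.
(-0.67058556 − (-1.18)) / LSB = 0.50941444 × 65536/2.36 = 14146.1800. Nearest integer: k = 14146.
V_code = V_min + k × range/2^16 = -1.18 + 14146 × 2.36/65536 = -0.67059204102 V.
Error = V_in − V_code = -0.67058556 − (-0.67059204102) = +6.48 µV.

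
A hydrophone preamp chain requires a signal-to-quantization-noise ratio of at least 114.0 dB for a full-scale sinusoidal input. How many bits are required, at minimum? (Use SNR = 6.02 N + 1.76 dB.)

19 bits

Solving 6.02 N ≥ 114.0 − 1.76: N ≥ 18.645. Round up → N = 19.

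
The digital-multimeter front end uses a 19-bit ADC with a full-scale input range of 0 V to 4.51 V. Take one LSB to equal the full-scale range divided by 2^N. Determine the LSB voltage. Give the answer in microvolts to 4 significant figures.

Full-scale range = 4.51 V.
There are 2^19 = 524288 steps.
Step size = 4.51/524288 V = 8.602 µV.

8.602 µV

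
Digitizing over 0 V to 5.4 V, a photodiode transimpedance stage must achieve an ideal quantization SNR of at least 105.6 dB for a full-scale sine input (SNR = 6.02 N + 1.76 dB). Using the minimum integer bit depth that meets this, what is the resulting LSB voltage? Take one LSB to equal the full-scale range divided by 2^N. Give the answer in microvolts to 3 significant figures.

20.6 µV

V_FS = 5.4 V.
6.02 N + 1.76 ≥ 105.6 gives N ≥ 17.249, so the minimum integer is 18.
LSB = 5.4 V ÷ 2^18 = 5.4/262144 V = 20.6 µV.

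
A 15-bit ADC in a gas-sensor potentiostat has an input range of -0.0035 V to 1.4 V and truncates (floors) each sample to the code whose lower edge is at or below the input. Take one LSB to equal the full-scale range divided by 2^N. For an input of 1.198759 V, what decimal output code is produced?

Full-scale range = 1.4 V − (-0.0035 V) = 1.4035 V. LSB = 1.4035 V / 2^15 ≈ 42.83 µV.
code = ⌊(V_in − V_min)/LSB⌋ = ⌊(V_in − V_min) × 2^15 / range⌋
     = ⌊(1.198759 − (-0.0035)) × 32768 / 1.4035⌋ = ⌊1.202259 × 32768/1.4035⌋
     = ⌊28069.557⌋ = 28069.

28069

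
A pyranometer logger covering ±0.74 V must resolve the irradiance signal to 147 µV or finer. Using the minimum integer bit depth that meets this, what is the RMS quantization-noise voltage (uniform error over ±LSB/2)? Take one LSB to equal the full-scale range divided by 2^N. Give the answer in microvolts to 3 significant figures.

The full-scale span is 0.74 − (-0.74) = 1.48 V.
Need 2^N ≥ 1.48 V / 147 µV = 10070 → N_min = 14.
LSB = 1.48 V ÷ 2^14 = 1.48/16384 V = 90.332 µV.
σ_q = LSB/√12 = 90.332 µV/3.4641 = 26.1 µV.

26.1 µV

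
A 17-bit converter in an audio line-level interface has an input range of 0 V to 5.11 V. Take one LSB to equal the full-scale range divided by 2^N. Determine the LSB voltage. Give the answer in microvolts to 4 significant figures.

38.99 µV

Span = 5.11 V.
Number of codes = 2^17 = 131072.
LSB = 5.11 V / 2^17 = 38.99 µV.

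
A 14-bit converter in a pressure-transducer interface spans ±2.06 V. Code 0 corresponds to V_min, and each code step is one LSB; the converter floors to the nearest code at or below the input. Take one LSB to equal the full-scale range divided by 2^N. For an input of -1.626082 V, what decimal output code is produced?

Full-scale range = 2.06 V − (-2.06 V) = 4.12 V. LSB = 4.12 V / 2^14 ≈ 251.5 µV.
(V_in − V_min) × 2^14/range = (-1.626082 − (-2.06)) × 16384/4.12 = 1725.561.
Floor → code = 1725.

1725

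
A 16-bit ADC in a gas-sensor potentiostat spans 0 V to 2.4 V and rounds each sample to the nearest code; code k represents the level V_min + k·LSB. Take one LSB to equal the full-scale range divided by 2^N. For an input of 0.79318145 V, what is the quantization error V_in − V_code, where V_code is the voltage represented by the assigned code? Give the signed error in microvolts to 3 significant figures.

V_FS = 2.4 V. LSB = 2.4 V / 2^16 ≈ 36.62 µV.
Position in LSBs: (0.79318145 − (0)) × 65536/2.4 = 21659.1415; rounding gives k = 21659.
V_code = 0 + (21659/65536) × 2.4 = 0.79317626953 V.
V_in − V_code = 0.79318145 − (0.79317626953) = +5.18 µV.

+5.18 µV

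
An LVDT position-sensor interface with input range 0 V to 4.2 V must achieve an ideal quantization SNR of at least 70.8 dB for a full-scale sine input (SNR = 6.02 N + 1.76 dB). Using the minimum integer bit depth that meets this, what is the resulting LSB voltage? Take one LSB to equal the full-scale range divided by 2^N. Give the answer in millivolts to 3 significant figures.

1.03 mV

V_FS = 4.2 V.
Solving 6.02 N ≥ 70.8 − 1.76: N ≥ 11.468. Round up → N = 12.
LSB = 4.2 V ÷ 2^12 = 4.2/4096 V = 1.03 mV.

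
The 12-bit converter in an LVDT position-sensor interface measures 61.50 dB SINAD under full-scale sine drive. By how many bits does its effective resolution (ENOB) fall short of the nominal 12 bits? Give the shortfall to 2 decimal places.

ENOB = (SINAD − 1.76)/6.02 = (61.50 − 1.76)/6.02 = 9.9236 bits.
Lost resolution: 12 − 9.9236 = 2.0764 bits.

2.08 bits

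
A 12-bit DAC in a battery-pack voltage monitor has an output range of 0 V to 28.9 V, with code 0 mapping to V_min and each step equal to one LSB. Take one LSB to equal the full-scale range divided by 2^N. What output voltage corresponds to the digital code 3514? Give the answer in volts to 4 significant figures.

24.79 V

V_FS = 28.9 V. LSB = 28.9 V / 2^12.
V_out = 0 + 3514 × (28.9/4096) V
      = 0 V + 24.7936 V = 24.7936 V.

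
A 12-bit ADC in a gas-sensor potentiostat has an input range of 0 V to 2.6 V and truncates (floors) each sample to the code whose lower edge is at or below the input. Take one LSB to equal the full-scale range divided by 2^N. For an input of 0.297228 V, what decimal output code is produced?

468

Span = 2.6 V. LSB = 2.6 V / 2^12 ≈ 0.6348 mV.
(V_in − V_min) × 2^12/range = (0.297228 − (0)) × 4096/2.6 = 468.248.
Floor → code = 468.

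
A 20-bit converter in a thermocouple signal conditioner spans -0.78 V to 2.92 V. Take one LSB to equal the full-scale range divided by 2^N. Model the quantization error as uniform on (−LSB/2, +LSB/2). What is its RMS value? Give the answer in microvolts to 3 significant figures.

Full-scale range = 2.92 V − (-0.78 V) = 3.7 V.
LSB = 3.7 V ÷ 2^20 = 3.7/1048576 V = 3.5286 µV.
σ_q = LSB/√12 = 3.5286 µV/3.4641 = 1.02 µV.

1.02 µV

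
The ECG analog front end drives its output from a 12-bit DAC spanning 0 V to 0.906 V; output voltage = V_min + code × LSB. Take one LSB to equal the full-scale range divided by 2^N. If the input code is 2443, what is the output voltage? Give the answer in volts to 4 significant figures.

0.5404 V

V_FS = 0.906 V. LSB = 0.906 V / 2^12.
V_out = 0 + 2443 × (0.906/4096) V
      = 0 + 0.540371 = 0.540371 V.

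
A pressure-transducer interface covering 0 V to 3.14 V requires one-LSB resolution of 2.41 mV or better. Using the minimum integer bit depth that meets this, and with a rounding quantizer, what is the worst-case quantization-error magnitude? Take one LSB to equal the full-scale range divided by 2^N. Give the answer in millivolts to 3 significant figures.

0.767 mV

V_FS = 3.14 V.
3.14 V / 2.41 mV = 1303. Since 2^10 = 1024 and 2^11 = 2048, N = 11.
LSB = 3.14 V ÷ 2^11 = 3.14/2048 V = 1.5332 mV.
Max error for round-to-nearest is LSB/2 = 0.767 mV.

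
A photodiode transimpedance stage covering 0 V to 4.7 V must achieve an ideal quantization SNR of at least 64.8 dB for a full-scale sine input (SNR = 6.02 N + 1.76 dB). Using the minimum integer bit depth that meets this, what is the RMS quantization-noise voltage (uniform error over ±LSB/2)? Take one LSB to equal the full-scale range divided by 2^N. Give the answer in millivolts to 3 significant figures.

Full-scale range = 4.7 V.
Required N = ⌈(64.8 − 1.76)/6.02⌉ = ⌈10.472⌉ = 11.
LSB = 4.7 V ÷ 2^11 = 4.7/2048 V = 2.2949 mV.
σ_q = LSB/√12 = 2.2949 mV/3.4641 = 0.662 mV.

0.662 mV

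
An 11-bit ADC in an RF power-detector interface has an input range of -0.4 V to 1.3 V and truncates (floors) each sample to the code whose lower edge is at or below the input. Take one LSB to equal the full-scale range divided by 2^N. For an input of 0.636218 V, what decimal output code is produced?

1248

Span: 1.3 V − (-0.4 V) = 1.7 V. LSB = 1.7 V / 2^11 ≈ 0.8301 mV.
(V_in − V_min) × 2^11/range = (0.636218 − (-0.4)) × 2048/1.7 = 1248.338.
Floor → code = 1248.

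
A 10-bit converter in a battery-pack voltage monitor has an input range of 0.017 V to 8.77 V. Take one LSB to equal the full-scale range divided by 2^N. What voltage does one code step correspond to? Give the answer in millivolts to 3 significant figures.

Span: 8.77 V − (0.017 V) = 8.753 V.
2^10 = 1024 levels.
LSB = 8.753 V ÷ 2^10 = 8.753/1024 V = 8.55 mV.

8.55 mV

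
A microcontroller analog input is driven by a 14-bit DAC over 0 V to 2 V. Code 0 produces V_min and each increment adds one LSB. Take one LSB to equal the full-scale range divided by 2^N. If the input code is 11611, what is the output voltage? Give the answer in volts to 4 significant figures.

V_FS = 2 V. LSB = 2 V / 2^14.
V_out = V_min + code × LSB = 0 V + 11611 × 2 V / 16384
      = 0 + 1.41736 = 1.41736 V.

1.417 V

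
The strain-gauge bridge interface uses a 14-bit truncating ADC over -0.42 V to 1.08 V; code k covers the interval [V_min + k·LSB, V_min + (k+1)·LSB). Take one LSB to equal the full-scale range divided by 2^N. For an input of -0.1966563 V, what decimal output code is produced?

Full-scale range = 1.08 V − (-0.42 V) = 1.5 V. LSB = 1.5 V / 2^14 ≈ 91.55 µV.
(V_in − V_min) × 2^14/range = (-0.1966563 − (-0.42)) × 16384/1.5 = 2439.509.
Floor → code = 2439.

2439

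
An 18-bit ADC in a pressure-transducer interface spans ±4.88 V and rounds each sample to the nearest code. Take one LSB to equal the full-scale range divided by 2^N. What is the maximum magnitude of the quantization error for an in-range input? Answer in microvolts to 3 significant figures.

18.6 µV

Span: 4.88 V − (-4.88 V) = 9.76 V.
One LSB is 9.76 V / 262144 = 37.231 µV.
|e|_max = LSB/2 = 18.6 µV.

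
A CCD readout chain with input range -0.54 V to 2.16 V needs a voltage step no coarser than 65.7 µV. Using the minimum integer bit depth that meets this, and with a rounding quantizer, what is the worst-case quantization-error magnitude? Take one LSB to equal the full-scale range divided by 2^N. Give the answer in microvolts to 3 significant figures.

20.6 µV

Range = 2.16 − (-0.54) = 2.7 V.
Need 2^N ≥ 2.7 V / 65.7 µV = 41100 → N_min = 16.
LSB = 2.7 V / 2^16 = 41.199 µV.
Half an LSB is 20.6 µV.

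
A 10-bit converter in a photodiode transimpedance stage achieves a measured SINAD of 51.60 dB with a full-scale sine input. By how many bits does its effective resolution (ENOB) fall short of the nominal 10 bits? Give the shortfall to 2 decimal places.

ENOB = (SINAD − 1.76)/6.02 = (51.60 − 1.76)/6.02 = 8.2791 bits.
Shortfall = 10 − 8.2791 = 1.7209 bits.

1.72 bits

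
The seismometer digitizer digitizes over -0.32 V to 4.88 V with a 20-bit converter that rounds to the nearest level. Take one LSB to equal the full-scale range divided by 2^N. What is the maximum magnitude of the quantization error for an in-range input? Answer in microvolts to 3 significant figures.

2.48 µV

The full-scale span is 4.88 − (-0.32) = 5.2 V.
One LSB is 5.2 V / 1048576 = 4.9591 µV.
A rounding quantizer has |error| ≤ LSB/2 = 2.48 µV.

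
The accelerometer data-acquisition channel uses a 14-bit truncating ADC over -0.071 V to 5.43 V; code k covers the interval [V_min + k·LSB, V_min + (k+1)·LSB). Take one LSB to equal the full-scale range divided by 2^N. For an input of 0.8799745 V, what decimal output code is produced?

Range = 5.43 − (-0.071) = 5.501 V. LSB = 5.501 V / 2^14 ≈ 335.8 µV.
(V_in − V_min) × 2^14/range = (0.8799745 − (-0.071)) × 16384/5.501 = 2832.352.
Floor → code = 2832.

2832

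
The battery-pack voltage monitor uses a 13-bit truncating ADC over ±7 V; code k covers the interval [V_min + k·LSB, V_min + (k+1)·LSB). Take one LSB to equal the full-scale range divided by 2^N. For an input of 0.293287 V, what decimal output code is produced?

4267

The full-scale span is 7 − (-7) = 14 V. LSB = 14 V / 2^13 ≈ 1.709 mV.
(V_in − V_min) × 2^13/range = (0.293287 − (-7)) × 8192/14 = 4267.615.
Floor → code = 4267.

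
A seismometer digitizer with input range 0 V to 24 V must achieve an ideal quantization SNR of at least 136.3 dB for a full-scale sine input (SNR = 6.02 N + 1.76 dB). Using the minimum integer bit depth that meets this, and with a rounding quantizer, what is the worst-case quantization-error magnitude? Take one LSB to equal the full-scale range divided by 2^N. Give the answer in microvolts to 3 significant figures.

1.43 µV

Span = 24 V.
Solving 6.02 N ≥ 136.3 − 1.76: N ≥ 22.349. Round up → N = 23.
Step size = 24/8388608 V = 2.8610 µV.
Half an LSB is 1.43 µV.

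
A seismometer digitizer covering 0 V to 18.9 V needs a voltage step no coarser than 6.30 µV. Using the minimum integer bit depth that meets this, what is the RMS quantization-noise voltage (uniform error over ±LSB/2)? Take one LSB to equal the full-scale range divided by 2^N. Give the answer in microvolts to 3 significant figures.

1.30 µV

Span = 18.9 V.
Levels needed ≥ 18.9/6.30 µV = 3.000e6. 2^22 = 4194304 suffices, so N_min = 22.
One LSB is 18.9 V / 4194304 = 4.5061 µV.
V_rms = LSB/√12 = 1.30 µV.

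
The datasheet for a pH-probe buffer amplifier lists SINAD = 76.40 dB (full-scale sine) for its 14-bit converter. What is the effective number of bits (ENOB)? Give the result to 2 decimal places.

12.40 bits

Inverting SNR = 6.02 N + 1.76: N_eff = (76.40 − 1.76)/6.02 = 12.3987.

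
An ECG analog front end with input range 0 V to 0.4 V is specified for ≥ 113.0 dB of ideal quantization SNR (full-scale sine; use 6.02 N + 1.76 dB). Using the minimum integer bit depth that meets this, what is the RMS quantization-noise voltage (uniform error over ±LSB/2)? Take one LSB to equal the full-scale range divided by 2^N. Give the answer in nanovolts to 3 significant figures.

220 nV

V_FS = 0.4 V.
Required N = ⌈(113.0 − 1.76)/6.02⌉ = ⌈18.478⌉ = 19.
One LSB is 0.4 V / 524288 = 0.76294 µV.
RMS noise = LSB/√12 = 220 nV.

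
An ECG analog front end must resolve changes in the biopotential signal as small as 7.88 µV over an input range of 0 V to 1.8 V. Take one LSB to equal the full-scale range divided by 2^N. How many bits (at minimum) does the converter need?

18 bits

Full-scale range = 1.8 V.
Levels needed ≥ 1.8/7.88 µV = 228400. 2^18 = 262144 suffices, so N_min = 18.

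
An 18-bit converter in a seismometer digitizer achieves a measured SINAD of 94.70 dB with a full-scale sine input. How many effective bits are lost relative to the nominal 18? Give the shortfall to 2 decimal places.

ENOB = (SINAD − 1.76)/6.02 = (94.70 − 1.76)/6.02 = 15.4385 bits.
18 − 15.4385 = 2.56 bits below nominal.

2.56 bits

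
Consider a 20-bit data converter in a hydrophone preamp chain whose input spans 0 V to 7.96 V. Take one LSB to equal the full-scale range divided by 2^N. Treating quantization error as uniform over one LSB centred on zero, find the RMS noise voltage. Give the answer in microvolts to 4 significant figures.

Full-scale range = 7.96 V.
LSB = 7.96 V / 2^20 = 7.59125 µV.
σ_q = LSB/√12 = 7.59125 µV/3.4641 = 2.191 µV.

2.191 µV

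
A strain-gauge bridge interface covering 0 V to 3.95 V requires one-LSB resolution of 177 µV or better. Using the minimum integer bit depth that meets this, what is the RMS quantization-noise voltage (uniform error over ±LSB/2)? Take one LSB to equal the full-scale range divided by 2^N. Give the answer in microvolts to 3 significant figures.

Span = 3.95 V.
3.95 V / 177 µV = 22320. Since 2^14 = 16384 and 2^15 = 32768, N = 15.
LSB = 3.95 V / 2^15 = 120.54 µV.
V_rms = LSB/√12 = 34.8 µV.

34.8 µV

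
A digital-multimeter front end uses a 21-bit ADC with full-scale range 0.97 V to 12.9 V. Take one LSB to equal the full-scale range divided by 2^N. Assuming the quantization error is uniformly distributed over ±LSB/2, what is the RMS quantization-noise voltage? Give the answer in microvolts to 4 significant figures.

1.642 µV

Span: 12.9 V − (0.97 V) = 11.93 V.
LSB = 11.93 V / 2^21 = 5.68867 µV.
RMS of a uniform error over width LSB is LSB/√12 = 1.642 µV.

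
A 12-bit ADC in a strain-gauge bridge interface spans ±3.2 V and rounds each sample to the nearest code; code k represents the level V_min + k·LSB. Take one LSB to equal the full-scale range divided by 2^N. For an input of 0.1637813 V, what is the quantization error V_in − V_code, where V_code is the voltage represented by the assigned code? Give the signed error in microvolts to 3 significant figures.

Span: 3.2 V − (-3.2 V) = 6.4 V. LSB = 6.4 V / 2^12 ≈ 1.563 mV.
Position in LSBs: (0.1637813 − (-3.2)) × 4096/6.4 = 2152.8200; rounding gives k = 2153.
Reconstructed level: -3.2 + 2153 × 6.4/4096 V = 0.1640625000 V.
e = 0.1637813 − (0.1640625000) = −281 µV.

−281 µV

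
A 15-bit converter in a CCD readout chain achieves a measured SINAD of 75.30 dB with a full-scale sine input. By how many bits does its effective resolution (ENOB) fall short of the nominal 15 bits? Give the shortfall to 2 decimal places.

ENOB = (SINAD − 1.76)/6.02 = (75.30 − 1.76)/6.02 = 12.2159 bits.
15 − 12.2159 = 2.78 bits below nominal.

2.78 bits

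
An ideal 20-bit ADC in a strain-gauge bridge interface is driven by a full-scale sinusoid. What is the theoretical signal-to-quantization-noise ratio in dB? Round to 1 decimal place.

6.02(20) + 1.76 = 120.40 + 1.76 = 122.16 dB.

122.2 dB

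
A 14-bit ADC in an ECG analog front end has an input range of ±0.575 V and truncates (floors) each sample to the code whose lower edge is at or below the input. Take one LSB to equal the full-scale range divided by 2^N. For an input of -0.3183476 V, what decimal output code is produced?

The full-scale span is 0.575 − (-0.575) = 1.15 V. LSB = 1.15 V / 2^14 ≈ 70.19 µV.
code = ⌊(V_in − V_min)/LSB⌋ = ⌊(V_in − V_min) × 2^14 / range⌋
     = ⌊(-0.3183476 − (-0.575)) × 16384 / 1.15⌋ = ⌊0.2566524 × 16384/1.15⌋
     = ⌊3656.516⌋ = 3656.

3656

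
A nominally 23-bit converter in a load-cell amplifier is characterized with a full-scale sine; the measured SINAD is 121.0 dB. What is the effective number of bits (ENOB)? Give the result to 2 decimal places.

19.81 bits

ENOB = (121.0 − 1.76)/6.02 = 19.8073 bits.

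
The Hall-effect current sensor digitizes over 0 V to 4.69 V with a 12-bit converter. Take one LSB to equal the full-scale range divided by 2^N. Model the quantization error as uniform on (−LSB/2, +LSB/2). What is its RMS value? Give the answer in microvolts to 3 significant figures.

331 µV

V_FS = 4.69 V.
Step size = 4.69/4096 V = 1.1450 mV.
For a uniform distribution on [−LSB/2, +LSB/2], V_rms = LSB/√12 = 1.1450 mV/3.4641 = 331 µV.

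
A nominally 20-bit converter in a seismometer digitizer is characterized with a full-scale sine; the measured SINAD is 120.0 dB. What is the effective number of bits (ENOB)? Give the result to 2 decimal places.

Inverting SNR = 6.02 N + 1.76: N_eff = (120.0 − 1.76)/6.02 = 19.6412.

19.64 bits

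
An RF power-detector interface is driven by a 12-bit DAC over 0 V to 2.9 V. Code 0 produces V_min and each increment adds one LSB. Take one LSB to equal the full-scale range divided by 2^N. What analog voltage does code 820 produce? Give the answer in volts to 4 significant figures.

Span = 2.9 V. LSB = 2.9 V / 2^12.
V_out = 0 + 820 × (2.9/4096) V
      = 0 + 0.580566 = 0.580566 V.

0.5806 V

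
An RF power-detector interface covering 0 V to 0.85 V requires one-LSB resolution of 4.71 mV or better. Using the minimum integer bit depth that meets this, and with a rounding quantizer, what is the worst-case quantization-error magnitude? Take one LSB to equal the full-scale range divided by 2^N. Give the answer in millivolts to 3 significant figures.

1.66 mV

Range is 0.85 V.
Required number of levels: 0.85/4.71 mV = 180.47; smallest N with 2^N ≥ that is 8.
Step size = 0.85/256 V = 3.3203 mV.
Half an LSB is 1.66 mV.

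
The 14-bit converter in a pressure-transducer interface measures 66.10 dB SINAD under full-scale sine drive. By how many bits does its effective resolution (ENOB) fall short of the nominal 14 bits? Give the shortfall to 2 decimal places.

3.31 bits

N_eff = (66.10 − 1.76)/6.02 = 10.6877 bits.
14 − 10.6877 = 3.31 bits below nominal.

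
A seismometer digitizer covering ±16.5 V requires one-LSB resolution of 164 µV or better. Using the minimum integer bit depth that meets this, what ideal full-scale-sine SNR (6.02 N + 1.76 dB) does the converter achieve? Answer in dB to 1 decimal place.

Range = 16.5 − (-16.5) = 33 V.
Required number of levels: 33/164 µV = 201220; smallest N with 2^N ≥ that is 18.
SNR = 6.02 × 18 + 1.76 = 110.12 dB.

110.1 dB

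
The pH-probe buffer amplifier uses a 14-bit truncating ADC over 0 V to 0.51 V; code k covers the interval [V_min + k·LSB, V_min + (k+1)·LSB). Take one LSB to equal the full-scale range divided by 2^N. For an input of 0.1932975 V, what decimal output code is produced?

Span = 0.51 V. LSB = 0.51 V / 2^14 ≈ 31.13 µV.
(V_in − V_min) × 2^14/range = (0.1932975 − (0)) × 16384/0.51 = 6209.777.
Floor → code = 6209.

6209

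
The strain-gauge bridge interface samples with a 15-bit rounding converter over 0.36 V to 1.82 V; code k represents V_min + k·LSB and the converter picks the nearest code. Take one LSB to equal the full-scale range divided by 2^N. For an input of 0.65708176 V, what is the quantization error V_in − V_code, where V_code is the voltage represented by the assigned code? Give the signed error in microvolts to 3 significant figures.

Full-scale range = 1.82 V − (0.36 V) = 1.46 V. LSB = 1.46 V / 2^15 ≈ 44.56 µV.
Position in LSBs: (0.65708176 − (0.36)) × 32768/1.46 = 6667.6542; rounding gives k = 6668.
Reconstructed level: 0.36 + 6668 × 1.46/32768 V = 0.65709716797 V.
V_in − V_code = 0.65708176 − (0.65709716797) = −15.4 µV.

−15.4 µV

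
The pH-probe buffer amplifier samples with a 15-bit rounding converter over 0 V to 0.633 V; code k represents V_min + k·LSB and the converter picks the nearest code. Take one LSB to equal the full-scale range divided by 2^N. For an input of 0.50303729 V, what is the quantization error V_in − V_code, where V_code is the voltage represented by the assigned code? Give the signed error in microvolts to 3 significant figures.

Full-scale range = 0.633 V. LSB = 0.633 V / 2^15 ≈ 19.32 µV.
(0.50303729 − (0)) / LSB = 0.50303729 × 32768/0.633 = 26040.3253. Nearest integer: k = 26040.
V_code = 0 + (26040/32768) × 0.633 = 0.50303100586 V.
e = 0.50303729 − (0.50303100586) = +6.28 µV.

+6.28 µV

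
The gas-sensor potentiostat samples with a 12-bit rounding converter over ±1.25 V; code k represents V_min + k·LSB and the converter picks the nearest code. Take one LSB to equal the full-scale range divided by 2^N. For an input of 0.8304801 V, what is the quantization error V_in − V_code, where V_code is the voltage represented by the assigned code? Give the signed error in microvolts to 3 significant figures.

−208 µV

Range = 1.25 − (-1.25) = 2.5 V. LSB = 2.5 V / 2^12 ≈ 0.6104 mV.
(0.8304801 − (-1.25)) / LSB = 2.0804801 × 4096/2.5 = 3408.6586. Nearest integer: k = 3409.
V_code = V_min + k × range/2^12 = -1.25 + 3409 × 2.5/4096 = 0.8306884766 V.
e = 0.8304801 − (0.8306884766) = −208 µV.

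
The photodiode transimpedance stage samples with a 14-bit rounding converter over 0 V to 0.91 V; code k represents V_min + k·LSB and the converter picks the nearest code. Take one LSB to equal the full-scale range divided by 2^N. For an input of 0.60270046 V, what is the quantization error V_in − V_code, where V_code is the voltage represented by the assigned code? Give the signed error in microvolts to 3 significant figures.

Span = 0.91 V. LSB = 0.91 V / 2^14 ≈ 55.54 µV.
Position in LSBs: (0.60270046 − (0)) × 16384/0.91 = 10851.2575; rounding gives k = 10851.
Reconstructed level: 0 + 10851 × 0.91/16384 V = 0.60268615723 V.
e = 0.60270046 − (0.60268615723) = +14.3 µV.

+14.3 µV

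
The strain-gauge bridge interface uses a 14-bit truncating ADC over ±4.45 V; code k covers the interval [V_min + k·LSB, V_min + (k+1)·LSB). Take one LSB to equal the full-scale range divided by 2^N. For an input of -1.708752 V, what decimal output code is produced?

Range = 4.45 − (-4.45) = 8.9 V. LSB = 8.9 V / 2^14 ≈ 0.5432 mV.
code = ⌊(V_in − V_min)/LSB⌋ = ⌊(V_in − V_min) × 2^14 / range⌋
     = ⌊(-1.708752 − (-4.45)) × 16384 / 8.9⌋ = ⌊2.741248 × 16384/8.9⌋
     = ⌊5046.360⌋ = 5046.

5046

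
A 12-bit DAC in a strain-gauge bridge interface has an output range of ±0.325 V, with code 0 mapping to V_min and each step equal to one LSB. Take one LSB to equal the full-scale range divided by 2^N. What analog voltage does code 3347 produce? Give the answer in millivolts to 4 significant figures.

The full-scale span is 0.325 − (-0.325) = 0.65 V. LSB = 0.65 V / 2^12.
Output = V_min + (3347/4096) × range = -0.325 + 0.817139 × 0.65 V
      = -0.325 V + 0.531140 V = 0.206140 V.

206.1 mV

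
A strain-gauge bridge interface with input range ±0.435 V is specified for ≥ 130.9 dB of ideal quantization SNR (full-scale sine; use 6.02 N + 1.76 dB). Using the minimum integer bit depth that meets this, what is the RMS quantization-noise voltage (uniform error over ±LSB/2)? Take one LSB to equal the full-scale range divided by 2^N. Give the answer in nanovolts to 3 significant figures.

Full-scale range = 0.435 V − (-0.435 V) = 0.87 V.
6.02 N + 1.76 ≥ 130.9 gives N ≥ 21.452, so the minimum integer is 22.
LSB = 0.87 V ÷ 2^22 = 0.87/4194304 V = 207.42 nV.
V_rms = LSB/√12 = 59.9 nV.

59.9 nV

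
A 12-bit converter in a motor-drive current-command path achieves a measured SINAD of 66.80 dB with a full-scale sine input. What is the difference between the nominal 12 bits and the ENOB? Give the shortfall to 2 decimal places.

1.20 bits

Effective bits = (66.80 − 1.76)/6.02 = 10.8040.
12 − 10.8040 = 1.20 bits below nominal.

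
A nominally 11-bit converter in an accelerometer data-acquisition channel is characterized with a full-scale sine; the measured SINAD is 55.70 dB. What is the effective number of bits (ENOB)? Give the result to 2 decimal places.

8.96 bits

ENOB = (55.70 − 1.76)/6.02 = 8.9601 bits.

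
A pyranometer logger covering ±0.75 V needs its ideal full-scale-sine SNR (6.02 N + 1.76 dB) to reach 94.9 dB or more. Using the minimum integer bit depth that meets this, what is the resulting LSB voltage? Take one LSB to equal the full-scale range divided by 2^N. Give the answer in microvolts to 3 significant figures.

Full-scale range = 0.75 V − (-0.75 V) = 1.5 V.
Required N = ⌈(94.9 − 1.76)/6.02⌉ = ⌈15.472⌉ = 16.
One LSB is 1.5 V / 65536 = 22.9 µV.

22.9 µV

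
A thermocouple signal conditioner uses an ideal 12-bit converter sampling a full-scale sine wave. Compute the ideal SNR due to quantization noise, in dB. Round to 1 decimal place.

74.0 dB

For an ideal N-bit converter with full-scale sine input, SNR = 6.02 N + 1.76 dB. SNR = 6.02 × 12 + 1.76 = 72.24 + 1.76 = 74.00 dB.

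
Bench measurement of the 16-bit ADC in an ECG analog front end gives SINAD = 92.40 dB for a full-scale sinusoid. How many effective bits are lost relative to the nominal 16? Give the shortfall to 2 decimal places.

0.94 bits

N_eff = (92.40 − 1.76)/6.02 = 15.0565 bits.
Shortfall = 16 − 15.0565 = 0.9435 bits.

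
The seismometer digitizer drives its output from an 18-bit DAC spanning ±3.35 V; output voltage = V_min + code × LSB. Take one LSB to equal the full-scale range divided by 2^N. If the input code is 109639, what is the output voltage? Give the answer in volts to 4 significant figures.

Range = 3.35 − (-3.35) = 6.7 V. LSB = 6.7 V / 2^18.
V_out = -3.35 + 109639 × (6.7/262144) V
      = -3.35 V + 2.80221 V = -0.547795 V.

-0.5478 V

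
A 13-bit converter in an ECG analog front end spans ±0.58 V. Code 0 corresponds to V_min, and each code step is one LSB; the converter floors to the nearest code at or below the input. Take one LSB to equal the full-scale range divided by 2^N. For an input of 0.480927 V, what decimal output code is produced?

Range = 0.58 − (-0.58) = 1.16 V. LSB = 1.16 V / 2^13 ≈ 141.6 µV.
code = ⌊(V_in − V_min)/LSB⌋ = ⌊(V_in − V_min) × 2^13 / range⌋
     = ⌊(0.480927 − (-0.58)) × 8192 / 1.16⌋ = ⌊1.060927 × 8192/1.16⌋
     = ⌊7492.340⌋ = 7492.

7492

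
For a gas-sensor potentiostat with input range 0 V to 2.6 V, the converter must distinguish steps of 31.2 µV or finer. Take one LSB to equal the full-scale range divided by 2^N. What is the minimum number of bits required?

Span = 2.6 V.
Need 2^N ≥ 2.6 V / 31.2 µV = 83330 → N_min = 17.

17 bits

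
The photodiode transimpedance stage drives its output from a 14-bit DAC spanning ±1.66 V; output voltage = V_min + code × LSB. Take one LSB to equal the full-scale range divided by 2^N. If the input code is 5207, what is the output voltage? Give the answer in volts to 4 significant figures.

Full-scale range = 1.66 V − (-1.66 V) = 3.32 V. LSB = 3.32 V / 2^14.
V_out = V_min + code × LSB = -1.66 V + 5207 × 3.32 V / 16384
      = -1.66 V + 1.05513 V = -0.604871 V.

-0.6049 V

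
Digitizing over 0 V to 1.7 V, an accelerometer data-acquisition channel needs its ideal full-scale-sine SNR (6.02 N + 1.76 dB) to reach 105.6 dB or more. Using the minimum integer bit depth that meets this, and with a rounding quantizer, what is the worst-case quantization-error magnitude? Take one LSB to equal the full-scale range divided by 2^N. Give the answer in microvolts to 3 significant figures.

V_FS = 1.7 V.
Required N = ⌈(105.6 − 1.76)/6.02⌉ = ⌈17.249⌉ = 18.
LSB = 1.7 V ÷ 2^18 = 1.7/262144 V = 6.4850 µV.
|e|_max = LSB/2 = 3.24 µV.

3.24 µV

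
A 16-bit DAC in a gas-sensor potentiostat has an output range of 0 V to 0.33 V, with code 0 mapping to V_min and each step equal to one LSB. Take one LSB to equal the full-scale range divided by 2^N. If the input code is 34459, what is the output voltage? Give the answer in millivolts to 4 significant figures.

173.5 mV

Full-scale range = 0.33 V. LSB = 0.33 V / 2^16.
V_out = 0 + 34459 × (0.33/65536) V
      = 0 V + 0.173515 V = 0.173515 V.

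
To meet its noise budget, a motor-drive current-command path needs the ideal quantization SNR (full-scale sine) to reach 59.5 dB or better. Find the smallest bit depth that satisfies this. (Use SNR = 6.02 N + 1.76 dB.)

Required N = ⌈(59.5 − 1.76)/6.02⌉ = ⌈9.591⌉ = 10.

10 bits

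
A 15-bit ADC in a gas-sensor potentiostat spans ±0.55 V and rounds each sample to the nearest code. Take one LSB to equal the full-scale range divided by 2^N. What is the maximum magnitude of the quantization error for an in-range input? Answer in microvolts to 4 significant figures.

16.78 µV

Span: 0.55 V − (-0.55 V) = 1.1 V.
One LSB is 1.1 V / 32768 = 33.5693 µV.
Worst-case error for round-to-nearest is half an LSB: 16.78 µV.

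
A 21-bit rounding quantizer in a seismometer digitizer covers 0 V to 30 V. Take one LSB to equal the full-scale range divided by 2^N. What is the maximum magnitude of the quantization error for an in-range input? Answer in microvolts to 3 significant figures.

V_FS = 30 V.
LSB = 30 V / 2^21 = 14.305 µV.
Worst-case error for round-to-nearest is half an LSB: 7.15 µV.

7.15 µV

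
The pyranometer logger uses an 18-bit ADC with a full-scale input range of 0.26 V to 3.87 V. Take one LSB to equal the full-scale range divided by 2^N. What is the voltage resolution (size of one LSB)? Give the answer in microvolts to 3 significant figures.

13.8 µV

Full-scale range = 3.87 V − (0.26 V) = 3.61 V.
Number of codes = 2^18 = 262144.
LSB = 3.61 V / 2^18 = 13.8 µV.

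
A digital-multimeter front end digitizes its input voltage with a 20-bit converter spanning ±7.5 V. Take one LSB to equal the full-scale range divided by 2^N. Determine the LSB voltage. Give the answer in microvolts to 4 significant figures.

Range = 7.5 − (-7.5) = 15 V.
2^20 = 1048576 levels.
Step size = 15/1048576 V = 14.31 µV.

14.31 µV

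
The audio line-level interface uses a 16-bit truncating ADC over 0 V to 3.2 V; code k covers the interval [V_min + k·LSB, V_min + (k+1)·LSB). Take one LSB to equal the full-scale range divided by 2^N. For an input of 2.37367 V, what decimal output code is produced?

Range is 3.2 V. LSB = 3.2 V / 2^16 ≈ 48.83 µV.
(V_in − V_min) × 2^16/range = (2.37367 − (0)) × 65536/3.2 = 48612.762.
Floor → code = 48612.

48612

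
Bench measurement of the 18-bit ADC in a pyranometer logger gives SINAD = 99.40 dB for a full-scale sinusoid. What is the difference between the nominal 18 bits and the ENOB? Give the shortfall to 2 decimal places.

1.78 bits

Effective bits = (99.40 − 1.76)/6.02 = 16.2193.
18 − 16.2193 = 1.78 bits below nominal.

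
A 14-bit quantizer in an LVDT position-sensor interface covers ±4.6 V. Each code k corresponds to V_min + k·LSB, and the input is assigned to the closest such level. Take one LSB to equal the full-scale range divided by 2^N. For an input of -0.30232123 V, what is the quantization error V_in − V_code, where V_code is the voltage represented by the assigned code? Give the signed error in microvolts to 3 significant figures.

−222 µV

Full-scale range = 4.6 V − (-4.6 V) = 9.2 V. LSB = 9.2 V / 2^14 ≈ 0.5615 mV.
(V_in − V_min)/LSB = (-0.30232123 − (-4.6)) × 16384/9.2 = 7653.6053 → nearest code k = 7654.
V_code = V_min + k × range/2^14 = -4.6 + 7654 × 9.2/16384 = -0.30209960938 V.
e = -0.30232123 − (-0.30209960938) = −222 µV.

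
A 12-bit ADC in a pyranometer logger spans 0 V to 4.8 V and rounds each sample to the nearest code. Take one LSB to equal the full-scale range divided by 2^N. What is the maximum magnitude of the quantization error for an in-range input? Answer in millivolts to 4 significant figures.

0.5859 mV

Range is 4.8 V.
LSB = 4.8 V / 2^12 = 1.17188 mV.
A rounding quantizer has |error| ≤ LSB/2 = 0.5859 mV.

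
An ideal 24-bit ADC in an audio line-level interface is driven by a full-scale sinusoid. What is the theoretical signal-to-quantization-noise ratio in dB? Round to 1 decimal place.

For an ideal N-bit converter with full-scale sine input, SNR = 6.02 N + 1.76 dB. SNR = 6.02 × 24 + 1.76 = 144.48 + 1.76 = 146.24 dB.

146.2 dB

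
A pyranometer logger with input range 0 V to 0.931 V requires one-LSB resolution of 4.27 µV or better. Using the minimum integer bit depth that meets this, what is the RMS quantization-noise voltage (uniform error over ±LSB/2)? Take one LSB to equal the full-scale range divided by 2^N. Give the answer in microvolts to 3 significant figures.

V_FS = 0.931 V.
Levels needed ≥ 0.931/4.27 µV = 218000. 2^18 = 262144 suffices, so N_min = 18.
Step size = 0.931/262144 V = 3.5515 µV.
V_rms = LSB/√12 = 1.03 µV.

1.03 µV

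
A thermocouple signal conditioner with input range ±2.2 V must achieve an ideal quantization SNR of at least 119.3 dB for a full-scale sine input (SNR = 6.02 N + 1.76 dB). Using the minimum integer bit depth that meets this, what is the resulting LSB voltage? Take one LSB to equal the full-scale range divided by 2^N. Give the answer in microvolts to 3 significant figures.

Span: 2.2 V − (-2.2 V) = 4.4 V.
Solving 6.02 N ≥ 119.3 − 1.76: N ≥ 19.525. Round up → N = 20.
One LSB is 4.4 V / 1048576 = 4.20 µV.

4.20 µV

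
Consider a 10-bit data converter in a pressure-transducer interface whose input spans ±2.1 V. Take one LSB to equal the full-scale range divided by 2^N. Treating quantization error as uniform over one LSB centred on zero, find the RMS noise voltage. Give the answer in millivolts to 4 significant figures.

1.184 mV

Span: 2.1 V − (-2.1 V) = 4.2 V.
LSB = 4.2 V / 2^10 = 4.10156 mV.
RMS of a uniform error over width LSB is LSB/√12 = 1.184 mV.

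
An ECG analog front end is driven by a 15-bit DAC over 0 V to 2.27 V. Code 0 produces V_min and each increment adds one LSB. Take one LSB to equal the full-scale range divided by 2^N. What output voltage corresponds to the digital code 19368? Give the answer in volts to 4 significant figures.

V_FS = 2.27 V. LSB = 2.27 V / 2^15.
Output = V_min + (19368/32768) × range = 0 + 0.591064 × 2.27 V
      = 0 V + 1.34172 V = 1.34172 V.

1.342 V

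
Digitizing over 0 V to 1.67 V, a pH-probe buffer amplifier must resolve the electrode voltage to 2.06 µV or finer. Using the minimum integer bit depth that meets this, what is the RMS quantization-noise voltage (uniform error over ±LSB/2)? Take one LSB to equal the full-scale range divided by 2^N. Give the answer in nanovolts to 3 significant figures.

Range is 1.67 V.
Levels needed ≥ 1.67/2.06 µV = 810700. 2^20 = 1048576 suffices, so N_min = 20.
LSB = 1.67 V ÷ 2^20 = 1.67/1048576 V = 1.5926 µV.
RMS noise = LSB/√12 = 460 nV.

460 nV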